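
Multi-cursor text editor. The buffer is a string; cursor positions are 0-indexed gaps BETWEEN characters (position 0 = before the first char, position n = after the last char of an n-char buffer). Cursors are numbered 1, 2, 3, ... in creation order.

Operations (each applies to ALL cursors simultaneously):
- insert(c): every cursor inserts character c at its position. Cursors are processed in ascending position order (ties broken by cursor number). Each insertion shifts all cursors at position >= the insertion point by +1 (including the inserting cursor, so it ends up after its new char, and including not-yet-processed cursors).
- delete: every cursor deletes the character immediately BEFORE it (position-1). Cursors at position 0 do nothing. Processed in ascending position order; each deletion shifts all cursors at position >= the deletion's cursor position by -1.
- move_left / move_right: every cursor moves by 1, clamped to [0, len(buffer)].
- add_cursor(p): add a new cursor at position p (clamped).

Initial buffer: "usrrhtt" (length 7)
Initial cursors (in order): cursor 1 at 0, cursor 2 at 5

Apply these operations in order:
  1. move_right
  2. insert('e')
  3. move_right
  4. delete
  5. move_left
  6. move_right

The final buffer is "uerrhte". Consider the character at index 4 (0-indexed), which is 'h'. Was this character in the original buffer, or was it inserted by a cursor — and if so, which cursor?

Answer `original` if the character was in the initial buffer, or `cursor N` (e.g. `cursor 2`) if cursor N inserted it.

Answer: original

Derivation:
After op 1 (move_right): buffer="usrrhtt" (len 7), cursors c1@1 c2@6, authorship .......
After op 2 (insert('e')): buffer="uesrrhtet" (len 9), cursors c1@2 c2@8, authorship .1.....2.
After op 3 (move_right): buffer="uesrrhtet" (len 9), cursors c1@3 c2@9, authorship .1.....2.
After op 4 (delete): buffer="uerrhte" (len 7), cursors c1@2 c2@7, authorship .1....2
After op 5 (move_left): buffer="uerrhte" (len 7), cursors c1@1 c2@6, authorship .1....2
After op 6 (move_right): buffer="uerrhte" (len 7), cursors c1@2 c2@7, authorship .1....2
Authorship (.=original, N=cursor N): . 1 . . . . 2
Index 4: author = original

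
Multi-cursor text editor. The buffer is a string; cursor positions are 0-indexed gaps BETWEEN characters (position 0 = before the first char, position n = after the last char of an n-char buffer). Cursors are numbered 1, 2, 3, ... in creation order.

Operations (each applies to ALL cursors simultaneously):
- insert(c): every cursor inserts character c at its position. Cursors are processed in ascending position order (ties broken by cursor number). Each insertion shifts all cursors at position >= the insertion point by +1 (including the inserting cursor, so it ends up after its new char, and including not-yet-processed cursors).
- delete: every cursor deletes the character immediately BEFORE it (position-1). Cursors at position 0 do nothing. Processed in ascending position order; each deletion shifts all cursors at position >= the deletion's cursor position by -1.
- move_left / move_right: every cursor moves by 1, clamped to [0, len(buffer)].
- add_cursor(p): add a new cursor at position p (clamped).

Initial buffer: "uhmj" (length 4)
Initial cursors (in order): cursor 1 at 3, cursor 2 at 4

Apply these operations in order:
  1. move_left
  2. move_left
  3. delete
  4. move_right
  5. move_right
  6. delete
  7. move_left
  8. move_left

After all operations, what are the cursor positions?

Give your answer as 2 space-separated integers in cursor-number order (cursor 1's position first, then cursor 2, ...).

After op 1 (move_left): buffer="uhmj" (len 4), cursors c1@2 c2@3, authorship ....
After op 2 (move_left): buffer="uhmj" (len 4), cursors c1@1 c2@2, authorship ....
After op 3 (delete): buffer="mj" (len 2), cursors c1@0 c2@0, authorship ..
After op 4 (move_right): buffer="mj" (len 2), cursors c1@1 c2@1, authorship ..
After op 5 (move_right): buffer="mj" (len 2), cursors c1@2 c2@2, authorship ..
After op 6 (delete): buffer="" (len 0), cursors c1@0 c2@0, authorship 
After op 7 (move_left): buffer="" (len 0), cursors c1@0 c2@0, authorship 
After op 8 (move_left): buffer="" (len 0), cursors c1@0 c2@0, authorship 

Answer: 0 0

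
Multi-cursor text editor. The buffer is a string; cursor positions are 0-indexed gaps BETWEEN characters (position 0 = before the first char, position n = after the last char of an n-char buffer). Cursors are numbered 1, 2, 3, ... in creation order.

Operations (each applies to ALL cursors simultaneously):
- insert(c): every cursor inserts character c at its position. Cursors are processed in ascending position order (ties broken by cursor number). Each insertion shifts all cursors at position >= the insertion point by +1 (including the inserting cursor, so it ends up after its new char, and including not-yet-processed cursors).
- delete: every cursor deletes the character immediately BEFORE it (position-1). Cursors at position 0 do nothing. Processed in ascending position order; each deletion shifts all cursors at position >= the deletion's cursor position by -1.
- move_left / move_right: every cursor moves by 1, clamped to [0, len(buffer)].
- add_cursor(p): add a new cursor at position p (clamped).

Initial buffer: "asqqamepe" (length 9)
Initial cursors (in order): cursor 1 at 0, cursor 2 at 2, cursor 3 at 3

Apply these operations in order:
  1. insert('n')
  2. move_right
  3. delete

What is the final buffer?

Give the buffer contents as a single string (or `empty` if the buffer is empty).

After op 1 (insert('n')): buffer="nasnqnqamepe" (len 12), cursors c1@1 c2@4 c3@6, authorship 1..2.3......
After op 2 (move_right): buffer="nasnqnqamepe" (len 12), cursors c1@2 c2@5 c3@7, authorship 1..2.3......
After op 3 (delete): buffer="nsnnamepe" (len 9), cursors c1@1 c2@3 c3@4, authorship 1.23.....

Answer: nsnnamepe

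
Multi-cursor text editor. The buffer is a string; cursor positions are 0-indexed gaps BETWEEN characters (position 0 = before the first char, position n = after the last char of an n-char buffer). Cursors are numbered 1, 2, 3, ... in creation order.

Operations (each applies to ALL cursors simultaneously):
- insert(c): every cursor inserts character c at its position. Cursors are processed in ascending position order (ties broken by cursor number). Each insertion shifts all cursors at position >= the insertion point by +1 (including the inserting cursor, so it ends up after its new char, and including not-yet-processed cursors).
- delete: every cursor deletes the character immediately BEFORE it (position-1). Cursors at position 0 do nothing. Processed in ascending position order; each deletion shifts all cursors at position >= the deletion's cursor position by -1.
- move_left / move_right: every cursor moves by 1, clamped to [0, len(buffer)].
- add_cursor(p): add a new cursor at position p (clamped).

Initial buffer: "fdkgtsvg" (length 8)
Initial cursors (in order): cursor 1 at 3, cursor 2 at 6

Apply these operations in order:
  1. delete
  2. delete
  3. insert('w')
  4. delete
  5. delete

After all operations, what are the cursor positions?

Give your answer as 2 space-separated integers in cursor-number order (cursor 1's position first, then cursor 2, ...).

Answer: 0 0

Derivation:
After op 1 (delete): buffer="fdgtvg" (len 6), cursors c1@2 c2@4, authorship ......
After op 2 (delete): buffer="fgvg" (len 4), cursors c1@1 c2@2, authorship ....
After op 3 (insert('w')): buffer="fwgwvg" (len 6), cursors c1@2 c2@4, authorship .1.2..
After op 4 (delete): buffer="fgvg" (len 4), cursors c1@1 c2@2, authorship ....
After op 5 (delete): buffer="vg" (len 2), cursors c1@0 c2@0, authorship ..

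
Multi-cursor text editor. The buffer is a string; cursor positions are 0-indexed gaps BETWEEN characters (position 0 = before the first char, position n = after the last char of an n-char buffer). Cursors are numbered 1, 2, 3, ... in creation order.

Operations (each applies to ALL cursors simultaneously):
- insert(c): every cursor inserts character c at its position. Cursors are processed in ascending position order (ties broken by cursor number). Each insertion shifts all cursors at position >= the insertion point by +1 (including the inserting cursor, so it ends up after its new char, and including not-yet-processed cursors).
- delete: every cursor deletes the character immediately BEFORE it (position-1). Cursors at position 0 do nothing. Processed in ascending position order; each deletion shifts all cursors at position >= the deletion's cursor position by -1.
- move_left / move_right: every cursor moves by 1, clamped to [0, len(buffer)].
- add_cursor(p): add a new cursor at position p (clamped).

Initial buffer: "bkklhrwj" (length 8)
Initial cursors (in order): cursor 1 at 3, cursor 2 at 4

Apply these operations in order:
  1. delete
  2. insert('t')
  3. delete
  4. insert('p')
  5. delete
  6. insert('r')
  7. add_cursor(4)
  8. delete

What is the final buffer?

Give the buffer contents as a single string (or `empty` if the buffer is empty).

After op 1 (delete): buffer="bkhrwj" (len 6), cursors c1@2 c2@2, authorship ......
After op 2 (insert('t')): buffer="bktthrwj" (len 8), cursors c1@4 c2@4, authorship ..12....
After op 3 (delete): buffer="bkhrwj" (len 6), cursors c1@2 c2@2, authorship ......
After op 4 (insert('p')): buffer="bkpphrwj" (len 8), cursors c1@4 c2@4, authorship ..12....
After op 5 (delete): buffer="bkhrwj" (len 6), cursors c1@2 c2@2, authorship ......
After op 6 (insert('r')): buffer="bkrrhrwj" (len 8), cursors c1@4 c2@4, authorship ..12....
After op 7 (add_cursor(4)): buffer="bkrrhrwj" (len 8), cursors c1@4 c2@4 c3@4, authorship ..12....
After op 8 (delete): buffer="bhrwj" (len 5), cursors c1@1 c2@1 c3@1, authorship .....

Answer: bhrwj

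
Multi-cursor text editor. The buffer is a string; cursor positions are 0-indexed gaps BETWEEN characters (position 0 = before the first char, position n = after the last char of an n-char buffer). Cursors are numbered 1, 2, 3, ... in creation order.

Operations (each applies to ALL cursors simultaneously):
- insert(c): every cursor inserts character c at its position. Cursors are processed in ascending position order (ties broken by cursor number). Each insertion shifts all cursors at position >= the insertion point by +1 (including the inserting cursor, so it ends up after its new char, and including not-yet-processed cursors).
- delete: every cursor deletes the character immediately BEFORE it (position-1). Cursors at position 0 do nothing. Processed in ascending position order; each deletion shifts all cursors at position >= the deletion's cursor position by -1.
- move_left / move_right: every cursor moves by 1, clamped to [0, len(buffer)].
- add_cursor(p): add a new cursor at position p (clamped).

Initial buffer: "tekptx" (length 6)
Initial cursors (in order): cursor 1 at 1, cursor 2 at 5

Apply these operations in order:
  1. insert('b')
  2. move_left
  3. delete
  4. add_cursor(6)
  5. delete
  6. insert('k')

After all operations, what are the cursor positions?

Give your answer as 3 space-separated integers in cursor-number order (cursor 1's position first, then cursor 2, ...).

After op 1 (insert('b')): buffer="tbekptbx" (len 8), cursors c1@2 c2@7, authorship .1....2.
After op 2 (move_left): buffer="tbekptbx" (len 8), cursors c1@1 c2@6, authorship .1....2.
After op 3 (delete): buffer="bekpbx" (len 6), cursors c1@0 c2@4, authorship 1...2.
After op 4 (add_cursor(6)): buffer="bekpbx" (len 6), cursors c1@0 c2@4 c3@6, authorship 1...2.
After op 5 (delete): buffer="bekb" (len 4), cursors c1@0 c2@3 c3@4, authorship 1..2
After op 6 (insert('k')): buffer="kbekkbk" (len 7), cursors c1@1 c2@5 c3@7, authorship 11..223

Answer: 1 5 7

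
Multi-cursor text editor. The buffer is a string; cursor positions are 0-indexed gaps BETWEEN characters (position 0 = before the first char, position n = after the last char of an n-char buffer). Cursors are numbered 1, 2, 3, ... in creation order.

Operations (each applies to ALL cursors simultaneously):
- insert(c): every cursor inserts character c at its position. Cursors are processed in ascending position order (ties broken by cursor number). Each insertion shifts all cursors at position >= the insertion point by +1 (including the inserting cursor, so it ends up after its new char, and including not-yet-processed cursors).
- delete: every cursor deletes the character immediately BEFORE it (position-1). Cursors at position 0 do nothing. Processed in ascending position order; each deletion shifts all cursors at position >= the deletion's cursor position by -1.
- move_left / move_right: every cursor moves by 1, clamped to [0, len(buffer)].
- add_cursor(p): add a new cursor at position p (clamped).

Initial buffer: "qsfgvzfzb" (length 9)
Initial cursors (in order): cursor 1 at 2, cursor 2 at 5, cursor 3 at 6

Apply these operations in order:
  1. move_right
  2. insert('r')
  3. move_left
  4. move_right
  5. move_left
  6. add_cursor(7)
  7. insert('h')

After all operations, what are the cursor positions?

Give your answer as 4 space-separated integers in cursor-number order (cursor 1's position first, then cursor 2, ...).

Answer: 4 10 13 10

Derivation:
After op 1 (move_right): buffer="qsfgvzfzb" (len 9), cursors c1@3 c2@6 c3@7, authorship .........
After op 2 (insert('r')): buffer="qsfrgvzrfrzb" (len 12), cursors c1@4 c2@8 c3@10, authorship ...1...2.3..
After op 3 (move_left): buffer="qsfrgvzrfrzb" (len 12), cursors c1@3 c2@7 c3@9, authorship ...1...2.3..
After op 4 (move_right): buffer="qsfrgvzrfrzb" (len 12), cursors c1@4 c2@8 c3@10, authorship ...1...2.3..
After op 5 (move_left): buffer="qsfrgvzrfrzb" (len 12), cursors c1@3 c2@7 c3@9, authorship ...1...2.3..
After op 6 (add_cursor(7)): buffer="qsfrgvzrfrzb" (len 12), cursors c1@3 c2@7 c4@7 c3@9, authorship ...1...2.3..
After op 7 (insert('h')): buffer="qsfhrgvzhhrfhrzb" (len 16), cursors c1@4 c2@10 c4@10 c3@13, authorship ...11...242.33..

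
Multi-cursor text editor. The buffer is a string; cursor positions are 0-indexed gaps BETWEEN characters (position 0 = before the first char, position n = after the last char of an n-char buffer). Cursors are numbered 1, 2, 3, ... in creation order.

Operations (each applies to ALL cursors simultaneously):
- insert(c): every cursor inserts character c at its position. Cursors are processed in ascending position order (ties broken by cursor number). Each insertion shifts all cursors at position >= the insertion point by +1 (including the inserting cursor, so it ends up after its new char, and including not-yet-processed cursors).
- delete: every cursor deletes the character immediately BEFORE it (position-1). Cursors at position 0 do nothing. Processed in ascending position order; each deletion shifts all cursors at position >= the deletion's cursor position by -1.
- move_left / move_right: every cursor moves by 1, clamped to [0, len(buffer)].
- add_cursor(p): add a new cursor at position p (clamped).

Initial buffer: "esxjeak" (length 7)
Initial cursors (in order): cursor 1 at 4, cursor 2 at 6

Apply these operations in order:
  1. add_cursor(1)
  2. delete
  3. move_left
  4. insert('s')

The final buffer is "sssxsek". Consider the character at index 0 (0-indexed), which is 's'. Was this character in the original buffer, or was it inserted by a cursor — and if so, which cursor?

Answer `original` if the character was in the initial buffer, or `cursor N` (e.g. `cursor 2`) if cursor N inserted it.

After op 1 (add_cursor(1)): buffer="esxjeak" (len 7), cursors c3@1 c1@4 c2@6, authorship .......
After op 2 (delete): buffer="sxek" (len 4), cursors c3@0 c1@2 c2@3, authorship ....
After op 3 (move_left): buffer="sxek" (len 4), cursors c3@0 c1@1 c2@2, authorship ....
After op 4 (insert('s')): buffer="sssxsek" (len 7), cursors c3@1 c1@3 c2@5, authorship 3.1.2..
Authorship (.=original, N=cursor N): 3 . 1 . 2 . .
Index 0: author = 3

Answer: cursor 3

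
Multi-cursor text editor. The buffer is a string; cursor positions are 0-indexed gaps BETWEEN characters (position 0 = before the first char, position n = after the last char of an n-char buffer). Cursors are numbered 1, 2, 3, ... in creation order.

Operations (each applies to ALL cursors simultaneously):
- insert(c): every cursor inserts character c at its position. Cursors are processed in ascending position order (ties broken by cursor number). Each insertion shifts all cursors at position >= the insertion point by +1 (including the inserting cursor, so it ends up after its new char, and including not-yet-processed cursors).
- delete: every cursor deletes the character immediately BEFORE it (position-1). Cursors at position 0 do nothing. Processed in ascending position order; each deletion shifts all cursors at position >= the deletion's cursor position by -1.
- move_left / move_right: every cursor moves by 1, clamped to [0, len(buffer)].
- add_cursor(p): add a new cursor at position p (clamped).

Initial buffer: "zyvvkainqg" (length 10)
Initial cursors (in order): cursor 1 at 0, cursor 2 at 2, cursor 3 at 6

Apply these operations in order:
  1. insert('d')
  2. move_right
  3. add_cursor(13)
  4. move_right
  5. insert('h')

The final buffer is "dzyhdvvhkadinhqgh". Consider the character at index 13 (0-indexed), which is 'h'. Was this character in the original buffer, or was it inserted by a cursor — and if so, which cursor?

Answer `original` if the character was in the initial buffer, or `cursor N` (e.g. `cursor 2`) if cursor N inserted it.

After op 1 (insert('d')): buffer="dzydvvkadinqg" (len 13), cursors c1@1 c2@4 c3@9, authorship 1..2....3....
After op 2 (move_right): buffer="dzydvvkadinqg" (len 13), cursors c1@2 c2@5 c3@10, authorship 1..2....3....
After op 3 (add_cursor(13)): buffer="dzydvvkadinqg" (len 13), cursors c1@2 c2@5 c3@10 c4@13, authorship 1..2....3....
After op 4 (move_right): buffer="dzydvvkadinqg" (len 13), cursors c1@3 c2@6 c3@11 c4@13, authorship 1..2....3....
After op 5 (insert('h')): buffer="dzyhdvvhkadinhqgh" (len 17), cursors c1@4 c2@8 c3@14 c4@17, authorship 1..12..2..3..3..4
Authorship (.=original, N=cursor N): 1 . . 1 2 . . 2 . . 3 . . 3 . . 4
Index 13: author = 3

Answer: cursor 3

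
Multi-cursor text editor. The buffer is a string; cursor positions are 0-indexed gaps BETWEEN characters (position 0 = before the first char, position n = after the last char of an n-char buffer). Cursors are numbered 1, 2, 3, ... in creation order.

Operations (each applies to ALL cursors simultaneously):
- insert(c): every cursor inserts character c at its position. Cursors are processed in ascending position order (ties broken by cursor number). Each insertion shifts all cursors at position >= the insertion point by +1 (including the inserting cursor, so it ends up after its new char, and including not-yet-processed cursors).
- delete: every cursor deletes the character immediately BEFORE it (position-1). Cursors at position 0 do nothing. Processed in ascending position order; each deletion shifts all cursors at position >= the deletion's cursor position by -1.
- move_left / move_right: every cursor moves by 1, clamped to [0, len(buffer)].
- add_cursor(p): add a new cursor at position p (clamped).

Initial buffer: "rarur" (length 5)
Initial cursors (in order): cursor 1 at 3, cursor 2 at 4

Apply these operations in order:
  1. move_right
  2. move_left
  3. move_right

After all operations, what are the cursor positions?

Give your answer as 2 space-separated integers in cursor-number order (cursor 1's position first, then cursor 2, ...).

After op 1 (move_right): buffer="rarur" (len 5), cursors c1@4 c2@5, authorship .....
After op 2 (move_left): buffer="rarur" (len 5), cursors c1@3 c2@4, authorship .....
After op 3 (move_right): buffer="rarur" (len 5), cursors c1@4 c2@5, authorship .....

Answer: 4 5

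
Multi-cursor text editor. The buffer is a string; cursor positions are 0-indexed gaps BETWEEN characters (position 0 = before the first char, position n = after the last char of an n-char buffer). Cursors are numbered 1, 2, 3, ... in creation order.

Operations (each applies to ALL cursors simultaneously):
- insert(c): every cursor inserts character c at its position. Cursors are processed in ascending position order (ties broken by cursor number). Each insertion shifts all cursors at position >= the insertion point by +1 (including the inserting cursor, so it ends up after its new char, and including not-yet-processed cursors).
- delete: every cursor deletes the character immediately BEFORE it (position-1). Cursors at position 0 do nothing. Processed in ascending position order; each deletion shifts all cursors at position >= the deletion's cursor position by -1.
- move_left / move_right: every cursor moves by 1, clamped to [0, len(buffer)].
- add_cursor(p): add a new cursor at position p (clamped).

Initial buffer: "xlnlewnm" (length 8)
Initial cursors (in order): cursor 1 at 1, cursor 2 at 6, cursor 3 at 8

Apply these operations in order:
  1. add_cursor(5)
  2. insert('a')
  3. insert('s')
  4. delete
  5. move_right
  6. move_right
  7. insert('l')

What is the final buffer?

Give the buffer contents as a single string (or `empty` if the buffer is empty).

After op 1 (add_cursor(5)): buffer="xlnlewnm" (len 8), cursors c1@1 c4@5 c2@6 c3@8, authorship ........
After op 2 (insert('a')): buffer="xalnleawanma" (len 12), cursors c1@2 c4@7 c2@9 c3@12, authorship .1....4.2..3
After op 3 (insert('s')): buffer="xaslnleaswasnmas" (len 16), cursors c1@3 c4@9 c2@12 c3@16, authorship .11....44.22..33
After op 4 (delete): buffer="xalnleawanma" (len 12), cursors c1@2 c4@7 c2@9 c3@12, authorship .1....4.2..3
After op 5 (move_right): buffer="xalnleawanma" (len 12), cursors c1@3 c4@8 c2@10 c3@12, authorship .1....4.2..3
After op 6 (move_right): buffer="xalnleawanma" (len 12), cursors c1@4 c4@9 c2@11 c3@12, authorship .1....4.2..3
After op 7 (insert('l')): buffer="xalnlleawalnmlal" (len 16), cursors c1@5 c4@11 c2@14 c3@16, authorship .1..1..4.24..233

Answer: xalnlleawalnmlal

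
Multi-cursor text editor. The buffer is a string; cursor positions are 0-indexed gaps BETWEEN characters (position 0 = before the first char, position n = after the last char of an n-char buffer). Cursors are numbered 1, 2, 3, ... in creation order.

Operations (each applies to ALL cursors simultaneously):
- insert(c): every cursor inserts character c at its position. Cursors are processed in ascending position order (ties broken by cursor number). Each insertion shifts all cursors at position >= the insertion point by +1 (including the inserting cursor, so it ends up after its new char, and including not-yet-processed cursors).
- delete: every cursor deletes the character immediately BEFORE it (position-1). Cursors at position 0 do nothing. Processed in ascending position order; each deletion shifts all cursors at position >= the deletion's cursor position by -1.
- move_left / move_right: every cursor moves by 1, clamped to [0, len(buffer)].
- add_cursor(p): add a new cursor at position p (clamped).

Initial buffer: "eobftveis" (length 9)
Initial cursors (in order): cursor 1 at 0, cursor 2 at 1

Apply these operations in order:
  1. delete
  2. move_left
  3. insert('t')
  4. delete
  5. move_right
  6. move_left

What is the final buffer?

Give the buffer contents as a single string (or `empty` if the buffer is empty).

Answer: obftveis

Derivation:
After op 1 (delete): buffer="obftveis" (len 8), cursors c1@0 c2@0, authorship ........
After op 2 (move_left): buffer="obftveis" (len 8), cursors c1@0 c2@0, authorship ........
After op 3 (insert('t')): buffer="ttobftveis" (len 10), cursors c1@2 c2@2, authorship 12........
After op 4 (delete): buffer="obftveis" (len 8), cursors c1@0 c2@0, authorship ........
After op 5 (move_right): buffer="obftveis" (len 8), cursors c1@1 c2@1, authorship ........
After op 6 (move_left): buffer="obftveis" (len 8), cursors c1@0 c2@0, authorship ........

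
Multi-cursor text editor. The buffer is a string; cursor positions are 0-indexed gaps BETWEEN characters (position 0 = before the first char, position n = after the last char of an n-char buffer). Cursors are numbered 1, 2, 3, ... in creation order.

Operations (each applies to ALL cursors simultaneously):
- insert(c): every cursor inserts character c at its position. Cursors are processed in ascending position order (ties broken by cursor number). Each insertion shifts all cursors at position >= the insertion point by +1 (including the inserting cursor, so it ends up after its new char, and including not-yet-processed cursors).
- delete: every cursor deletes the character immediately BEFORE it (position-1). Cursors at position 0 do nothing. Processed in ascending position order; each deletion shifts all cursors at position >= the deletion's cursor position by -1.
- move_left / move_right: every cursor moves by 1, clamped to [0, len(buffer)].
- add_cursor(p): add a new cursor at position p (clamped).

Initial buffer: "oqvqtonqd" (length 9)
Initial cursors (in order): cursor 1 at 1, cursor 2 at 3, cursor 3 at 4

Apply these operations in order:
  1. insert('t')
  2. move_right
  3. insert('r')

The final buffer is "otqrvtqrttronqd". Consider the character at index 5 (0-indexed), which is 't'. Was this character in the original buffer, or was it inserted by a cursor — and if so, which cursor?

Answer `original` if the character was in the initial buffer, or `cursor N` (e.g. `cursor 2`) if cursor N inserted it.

Answer: cursor 2

Derivation:
After op 1 (insert('t')): buffer="otqvtqttonqd" (len 12), cursors c1@2 c2@5 c3@7, authorship .1..2.3.....
After op 2 (move_right): buffer="otqvtqttonqd" (len 12), cursors c1@3 c2@6 c3@8, authorship .1..2.3.....
After op 3 (insert('r')): buffer="otqrvtqrttronqd" (len 15), cursors c1@4 c2@8 c3@11, authorship .1.1.2.23.3....
Authorship (.=original, N=cursor N): . 1 . 1 . 2 . 2 3 . 3 . . . .
Index 5: author = 2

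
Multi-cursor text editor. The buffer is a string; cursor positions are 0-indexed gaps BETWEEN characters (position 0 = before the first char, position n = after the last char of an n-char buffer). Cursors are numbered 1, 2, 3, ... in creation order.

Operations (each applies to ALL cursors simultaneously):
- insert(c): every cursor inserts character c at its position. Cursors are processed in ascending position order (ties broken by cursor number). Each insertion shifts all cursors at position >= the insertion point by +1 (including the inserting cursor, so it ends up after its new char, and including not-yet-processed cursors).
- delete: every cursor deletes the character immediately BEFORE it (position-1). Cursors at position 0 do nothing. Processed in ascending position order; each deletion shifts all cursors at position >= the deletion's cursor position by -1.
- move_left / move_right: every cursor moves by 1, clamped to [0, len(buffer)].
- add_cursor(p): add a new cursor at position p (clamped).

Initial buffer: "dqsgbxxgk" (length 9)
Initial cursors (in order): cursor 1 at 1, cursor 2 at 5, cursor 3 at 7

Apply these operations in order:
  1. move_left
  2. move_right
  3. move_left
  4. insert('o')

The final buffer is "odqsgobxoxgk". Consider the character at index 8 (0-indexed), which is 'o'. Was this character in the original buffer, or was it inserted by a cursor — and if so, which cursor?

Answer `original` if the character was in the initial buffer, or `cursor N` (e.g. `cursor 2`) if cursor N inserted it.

Answer: cursor 3

Derivation:
After op 1 (move_left): buffer="dqsgbxxgk" (len 9), cursors c1@0 c2@4 c3@6, authorship .........
After op 2 (move_right): buffer="dqsgbxxgk" (len 9), cursors c1@1 c2@5 c3@7, authorship .........
After op 3 (move_left): buffer="dqsgbxxgk" (len 9), cursors c1@0 c2@4 c3@6, authorship .........
After op 4 (insert('o')): buffer="odqsgobxoxgk" (len 12), cursors c1@1 c2@6 c3@9, authorship 1....2..3...
Authorship (.=original, N=cursor N): 1 . . . . 2 . . 3 . . .
Index 8: author = 3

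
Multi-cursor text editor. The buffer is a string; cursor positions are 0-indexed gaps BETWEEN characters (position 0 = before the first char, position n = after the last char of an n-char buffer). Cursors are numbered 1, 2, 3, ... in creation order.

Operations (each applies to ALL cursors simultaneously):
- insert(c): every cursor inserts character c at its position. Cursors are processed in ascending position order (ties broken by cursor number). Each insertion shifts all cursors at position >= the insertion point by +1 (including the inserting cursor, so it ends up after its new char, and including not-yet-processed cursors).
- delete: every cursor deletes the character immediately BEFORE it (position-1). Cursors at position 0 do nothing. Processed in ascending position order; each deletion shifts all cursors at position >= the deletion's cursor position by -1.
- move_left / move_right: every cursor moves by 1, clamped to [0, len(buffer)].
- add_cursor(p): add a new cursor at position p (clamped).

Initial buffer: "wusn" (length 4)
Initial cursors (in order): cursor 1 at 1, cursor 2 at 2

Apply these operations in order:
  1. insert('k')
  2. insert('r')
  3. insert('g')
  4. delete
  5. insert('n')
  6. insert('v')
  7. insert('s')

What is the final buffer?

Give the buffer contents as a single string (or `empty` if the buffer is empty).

After op 1 (insert('k')): buffer="wkuksn" (len 6), cursors c1@2 c2@4, authorship .1.2..
After op 2 (insert('r')): buffer="wkrukrsn" (len 8), cursors c1@3 c2@6, authorship .11.22..
After op 3 (insert('g')): buffer="wkrgukrgsn" (len 10), cursors c1@4 c2@8, authorship .111.222..
After op 4 (delete): buffer="wkrukrsn" (len 8), cursors c1@3 c2@6, authorship .11.22..
After op 5 (insert('n')): buffer="wkrnukrnsn" (len 10), cursors c1@4 c2@8, authorship .111.222..
After op 6 (insert('v')): buffer="wkrnvukrnvsn" (len 12), cursors c1@5 c2@10, authorship .1111.2222..
After op 7 (insert('s')): buffer="wkrnvsukrnvssn" (len 14), cursors c1@6 c2@12, authorship .11111.22222..

Answer: wkrnvsukrnvssn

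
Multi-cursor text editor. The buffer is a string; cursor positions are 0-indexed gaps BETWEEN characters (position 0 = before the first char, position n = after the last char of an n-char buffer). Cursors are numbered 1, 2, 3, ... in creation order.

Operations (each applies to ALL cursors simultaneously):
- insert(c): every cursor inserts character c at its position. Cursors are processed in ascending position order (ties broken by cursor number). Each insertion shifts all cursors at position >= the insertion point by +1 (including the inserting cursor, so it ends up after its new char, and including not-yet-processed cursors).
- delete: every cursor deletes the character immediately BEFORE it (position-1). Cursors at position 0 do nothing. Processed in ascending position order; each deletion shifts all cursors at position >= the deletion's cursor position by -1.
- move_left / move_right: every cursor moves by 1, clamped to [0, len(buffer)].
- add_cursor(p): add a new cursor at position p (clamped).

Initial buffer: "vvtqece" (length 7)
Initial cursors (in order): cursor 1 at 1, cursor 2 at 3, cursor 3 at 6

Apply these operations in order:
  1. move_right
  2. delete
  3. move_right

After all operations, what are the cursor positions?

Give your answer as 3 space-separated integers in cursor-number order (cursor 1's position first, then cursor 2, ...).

Answer: 2 3 4

Derivation:
After op 1 (move_right): buffer="vvtqece" (len 7), cursors c1@2 c2@4 c3@7, authorship .......
After op 2 (delete): buffer="vtec" (len 4), cursors c1@1 c2@2 c3@4, authorship ....
After op 3 (move_right): buffer="vtec" (len 4), cursors c1@2 c2@3 c3@4, authorship ....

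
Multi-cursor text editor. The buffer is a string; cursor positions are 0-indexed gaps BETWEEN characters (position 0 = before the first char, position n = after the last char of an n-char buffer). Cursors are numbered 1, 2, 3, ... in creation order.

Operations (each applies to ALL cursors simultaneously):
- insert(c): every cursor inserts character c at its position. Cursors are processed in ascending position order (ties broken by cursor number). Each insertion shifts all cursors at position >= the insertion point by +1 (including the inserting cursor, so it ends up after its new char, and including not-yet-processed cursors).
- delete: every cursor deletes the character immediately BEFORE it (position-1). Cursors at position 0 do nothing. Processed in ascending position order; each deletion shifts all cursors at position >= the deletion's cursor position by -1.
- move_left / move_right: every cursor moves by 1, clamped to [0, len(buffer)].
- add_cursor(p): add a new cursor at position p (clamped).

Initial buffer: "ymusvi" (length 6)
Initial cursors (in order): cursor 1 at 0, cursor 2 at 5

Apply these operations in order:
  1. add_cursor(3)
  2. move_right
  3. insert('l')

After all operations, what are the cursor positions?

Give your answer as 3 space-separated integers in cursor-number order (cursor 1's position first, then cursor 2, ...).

After op 1 (add_cursor(3)): buffer="ymusvi" (len 6), cursors c1@0 c3@3 c2@5, authorship ......
After op 2 (move_right): buffer="ymusvi" (len 6), cursors c1@1 c3@4 c2@6, authorship ......
After op 3 (insert('l')): buffer="ylmuslvil" (len 9), cursors c1@2 c3@6 c2@9, authorship .1...3..2

Answer: 2 9 6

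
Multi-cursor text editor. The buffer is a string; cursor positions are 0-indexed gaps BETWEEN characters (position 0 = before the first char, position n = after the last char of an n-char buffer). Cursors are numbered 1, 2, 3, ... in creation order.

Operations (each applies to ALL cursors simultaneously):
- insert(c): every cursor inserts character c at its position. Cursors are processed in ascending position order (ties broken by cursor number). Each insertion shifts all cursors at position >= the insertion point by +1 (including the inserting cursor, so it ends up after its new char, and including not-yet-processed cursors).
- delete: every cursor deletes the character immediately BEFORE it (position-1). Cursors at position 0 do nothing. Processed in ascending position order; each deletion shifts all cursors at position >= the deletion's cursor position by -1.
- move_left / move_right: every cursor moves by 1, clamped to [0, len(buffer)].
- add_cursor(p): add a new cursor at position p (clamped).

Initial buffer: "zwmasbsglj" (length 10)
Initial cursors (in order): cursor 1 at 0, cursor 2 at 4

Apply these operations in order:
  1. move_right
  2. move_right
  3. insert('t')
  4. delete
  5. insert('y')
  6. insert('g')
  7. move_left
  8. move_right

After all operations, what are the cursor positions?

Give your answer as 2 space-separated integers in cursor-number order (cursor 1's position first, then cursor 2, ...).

Answer: 4 10

Derivation:
After op 1 (move_right): buffer="zwmasbsglj" (len 10), cursors c1@1 c2@5, authorship ..........
After op 2 (move_right): buffer="zwmasbsglj" (len 10), cursors c1@2 c2@6, authorship ..........
After op 3 (insert('t')): buffer="zwtmasbtsglj" (len 12), cursors c1@3 c2@8, authorship ..1....2....
After op 4 (delete): buffer="zwmasbsglj" (len 10), cursors c1@2 c2@6, authorship ..........
After op 5 (insert('y')): buffer="zwymasbysglj" (len 12), cursors c1@3 c2@8, authorship ..1....2....
After op 6 (insert('g')): buffer="zwygmasbygsglj" (len 14), cursors c1@4 c2@10, authorship ..11....22....
After op 7 (move_left): buffer="zwygmasbygsglj" (len 14), cursors c1@3 c2@9, authorship ..11....22....
After op 8 (move_right): buffer="zwygmasbygsglj" (len 14), cursors c1@4 c2@10, authorship ..11....22....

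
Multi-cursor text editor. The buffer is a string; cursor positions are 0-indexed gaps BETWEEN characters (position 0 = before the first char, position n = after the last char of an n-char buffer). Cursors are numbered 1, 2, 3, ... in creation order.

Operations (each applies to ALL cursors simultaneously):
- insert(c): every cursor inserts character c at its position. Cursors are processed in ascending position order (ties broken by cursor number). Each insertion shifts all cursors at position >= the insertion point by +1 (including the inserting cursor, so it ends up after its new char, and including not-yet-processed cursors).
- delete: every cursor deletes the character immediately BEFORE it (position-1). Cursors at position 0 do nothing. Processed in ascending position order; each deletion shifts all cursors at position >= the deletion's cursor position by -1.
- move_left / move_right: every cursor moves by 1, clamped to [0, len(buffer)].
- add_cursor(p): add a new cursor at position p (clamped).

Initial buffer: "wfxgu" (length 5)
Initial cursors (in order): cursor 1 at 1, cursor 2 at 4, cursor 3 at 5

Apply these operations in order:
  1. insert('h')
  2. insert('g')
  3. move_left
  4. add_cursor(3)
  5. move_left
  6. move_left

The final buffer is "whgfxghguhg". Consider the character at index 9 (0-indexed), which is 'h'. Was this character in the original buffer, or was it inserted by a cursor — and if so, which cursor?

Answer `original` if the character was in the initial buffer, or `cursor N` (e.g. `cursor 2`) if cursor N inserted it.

Answer: cursor 3

Derivation:
After op 1 (insert('h')): buffer="whfxghuh" (len 8), cursors c1@2 c2@6 c3@8, authorship .1...2.3
After op 2 (insert('g')): buffer="whgfxghguhg" (len 11), cursors c1@3 c2@8 c3@11, authorship .11...22.33
After op 3 (move_left): buffer="whgfxghguhg" (len 11), cursors c1@2 c2@7 c3@10, authorship .11...22.33
After op 4 (add_cursor(3)): buffer="whgfxghguhg" (len 11), cursors c1@2 c4@3 c2@7 c3@10, authorship .11...22.33
After op 5 (move_left): buffer="whgfxghguhg" (len 11), cursors c1@1 c4@2 c2@6 c3@9, authorship .11...22.33
After op 6 (move_left): buffer="whgfxghguhg" (len 11), cursors c1@0 c4@1 c2@5 c3@8, authorship .11...22.33
Authorship (.=original, N=cursor N): . 1 1 . . . 2 2 . 3 3
Index 9: author = 3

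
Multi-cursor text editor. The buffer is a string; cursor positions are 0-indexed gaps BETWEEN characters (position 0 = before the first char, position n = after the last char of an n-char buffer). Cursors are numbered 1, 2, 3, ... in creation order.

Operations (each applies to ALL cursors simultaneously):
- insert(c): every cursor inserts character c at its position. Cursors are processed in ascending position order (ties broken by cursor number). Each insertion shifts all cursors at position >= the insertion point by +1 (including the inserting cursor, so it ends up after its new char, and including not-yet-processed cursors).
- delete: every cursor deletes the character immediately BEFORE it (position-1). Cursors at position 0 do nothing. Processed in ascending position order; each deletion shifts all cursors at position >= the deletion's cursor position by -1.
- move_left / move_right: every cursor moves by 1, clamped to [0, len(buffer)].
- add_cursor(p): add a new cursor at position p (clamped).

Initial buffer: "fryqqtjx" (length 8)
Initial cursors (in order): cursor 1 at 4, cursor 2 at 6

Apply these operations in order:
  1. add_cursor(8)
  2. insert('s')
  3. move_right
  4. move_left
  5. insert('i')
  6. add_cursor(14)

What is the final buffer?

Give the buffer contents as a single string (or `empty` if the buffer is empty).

Answer: fryqsiqtsijxis

Derivation:
After op 1 (add_cursor(8)): buffer="fryqqtjx" (len 8), cursors c1@4 c2@6 c3@8, authorship ........
After op 2 (insert('s')): buffer="fryqsqtsjxs" (len 11), cursors c1@5 c2@8 c3@11, authorship ....1..2..3
After op 3 (move_right): buffer="fryqsqtsjxs" (len 11), cursors c1@6 c2@9 c3@11, authorship ....1..2..3
After op 4 (move_left): buffer="fryqsqtsjxs" (len 11), cursors c1@5 c2@8 c3@10, authorship ....1..2..3
After op 5 (insert('i')): buffer="fryqsiqtsijxis" (len 14), cursors c1@6 c2@10 c3@13, authorship ....11..22..33
After op 6 (add_cursor(14)): buffer="fryqsiqtsijxis" (len 14), cursors c1@6 c2@10 c3@13 c4@14, authorship ....11..22..33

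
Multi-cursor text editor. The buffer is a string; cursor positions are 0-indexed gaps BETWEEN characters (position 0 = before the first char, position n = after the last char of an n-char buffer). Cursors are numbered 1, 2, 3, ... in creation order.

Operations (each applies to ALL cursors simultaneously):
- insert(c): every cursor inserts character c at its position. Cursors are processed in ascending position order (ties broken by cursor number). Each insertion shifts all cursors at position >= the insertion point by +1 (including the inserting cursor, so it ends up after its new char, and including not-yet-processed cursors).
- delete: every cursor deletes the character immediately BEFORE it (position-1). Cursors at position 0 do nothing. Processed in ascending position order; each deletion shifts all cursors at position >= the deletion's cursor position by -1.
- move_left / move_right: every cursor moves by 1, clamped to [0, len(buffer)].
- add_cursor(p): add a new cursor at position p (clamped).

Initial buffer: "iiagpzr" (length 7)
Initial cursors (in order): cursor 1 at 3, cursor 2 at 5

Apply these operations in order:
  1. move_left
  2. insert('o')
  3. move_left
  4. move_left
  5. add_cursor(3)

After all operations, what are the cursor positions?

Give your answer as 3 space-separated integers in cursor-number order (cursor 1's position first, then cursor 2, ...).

Answer: 1 4 3

Derivation:
After op 1 (move_left): buffer="iiagpzr" (len 7), cursors c1@2 c2@4, authorship .......
After op 2 (insert('o')): buffer="iioagopzr" (len 9), cursors c1@3 c2@6, authorship ..1..2...
After op 3 (move_left): buffer="iioagopzr" (len 9), cursors c1@2 c2@5, authorship ..1..2...
After op 4 (move_left): buffer="iioagopzr" (len 9), cursors c1@1 c2@4, authorship ..1..2...
After op 5 (add_cursor(3)): buffer="iioagopzr" (len 9), cursors c1@1 c3@3 c2@4, authorship ..1..2...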